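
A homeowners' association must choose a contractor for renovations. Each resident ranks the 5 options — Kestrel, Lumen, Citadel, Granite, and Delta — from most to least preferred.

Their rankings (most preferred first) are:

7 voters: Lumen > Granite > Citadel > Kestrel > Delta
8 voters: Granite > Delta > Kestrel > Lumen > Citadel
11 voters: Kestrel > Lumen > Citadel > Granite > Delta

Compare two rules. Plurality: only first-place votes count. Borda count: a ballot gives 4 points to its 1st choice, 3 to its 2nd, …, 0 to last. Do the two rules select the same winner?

No

Plurality first-place counts: Kestrel 11, Lumen 7, Citadel 0, Granite 8, Delta 0 → Kestrel.
Borda totals: Kestrel 67, Lumen 69, Citadel 36, Granite 64, Delta 24 → Lumen.
The two rules disagree: plurality picks Kestrel, Borda picks Lumen.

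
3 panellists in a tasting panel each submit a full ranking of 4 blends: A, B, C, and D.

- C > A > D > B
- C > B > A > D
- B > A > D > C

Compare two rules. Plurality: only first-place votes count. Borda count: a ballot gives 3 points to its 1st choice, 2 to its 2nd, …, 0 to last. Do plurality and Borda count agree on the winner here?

Yes

Plurality first-place counts: A 0, B 1, C 2, D 0 → C.
Borda totals: A 5, B 5, C 6, D 2 → C.
The two rules agree on C.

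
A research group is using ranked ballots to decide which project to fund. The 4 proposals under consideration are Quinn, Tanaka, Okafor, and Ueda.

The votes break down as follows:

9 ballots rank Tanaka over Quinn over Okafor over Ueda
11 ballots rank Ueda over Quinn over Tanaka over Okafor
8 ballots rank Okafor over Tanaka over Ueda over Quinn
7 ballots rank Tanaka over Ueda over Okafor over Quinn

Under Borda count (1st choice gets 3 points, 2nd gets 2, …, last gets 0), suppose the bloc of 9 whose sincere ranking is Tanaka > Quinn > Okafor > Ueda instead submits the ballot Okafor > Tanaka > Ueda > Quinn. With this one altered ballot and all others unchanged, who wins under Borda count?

Tanaka

Borda totals with the altered ballot: Quinn 22, Tanaka 66, Okafor 58, Ueda 64.
The winner is unchanged: still Tanaka.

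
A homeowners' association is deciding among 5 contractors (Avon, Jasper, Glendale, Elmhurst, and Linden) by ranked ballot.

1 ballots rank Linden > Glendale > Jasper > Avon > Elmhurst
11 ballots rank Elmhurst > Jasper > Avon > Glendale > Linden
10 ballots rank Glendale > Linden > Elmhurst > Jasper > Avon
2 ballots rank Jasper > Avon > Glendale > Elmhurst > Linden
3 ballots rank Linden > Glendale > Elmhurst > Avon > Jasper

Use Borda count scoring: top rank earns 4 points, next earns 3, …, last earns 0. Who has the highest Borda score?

Elmhurst

Borda scores:
  Avon: 1 + 11·2 + 10·0 + 2·3 + 3·1 = 32
  Jasper: 2 + 11·3 + 10·1 + 2·4 + 3·0 = 53
  Glendale: 3 + 11·1 + 10·4 + 2·2 + 3·3 = 67
  Elmhurst: 0 + 11·4 + 10·2 + 2·1 + 3·2 = 72
  Linden: 4 + 11·0 + 10·3 + 2·0 + 3·4 = 46
Elmhurst has the highest total.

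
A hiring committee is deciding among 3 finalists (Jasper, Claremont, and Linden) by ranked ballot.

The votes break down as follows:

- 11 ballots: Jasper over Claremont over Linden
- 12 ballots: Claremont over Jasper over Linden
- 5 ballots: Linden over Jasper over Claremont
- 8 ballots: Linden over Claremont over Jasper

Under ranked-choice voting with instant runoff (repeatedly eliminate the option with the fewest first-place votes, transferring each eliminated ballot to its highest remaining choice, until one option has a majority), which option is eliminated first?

Jasper

Round 1: Linden 13, Claremont 12, Jasper 11. Jasper has the fewest and is eliminated.
Round 2: Claremont 23, Linden 13. Claremont has a majority.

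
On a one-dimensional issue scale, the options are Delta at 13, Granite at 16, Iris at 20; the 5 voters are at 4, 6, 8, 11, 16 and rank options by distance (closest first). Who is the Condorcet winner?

Delta

With single-peaked preferences on a line, the Condorcet winner is the candidate closest to the median voter.
The median voter (position 8) is closest to Delta at 13.
Check: Delta vs Granite — voters closer to Delta: 4 of 5.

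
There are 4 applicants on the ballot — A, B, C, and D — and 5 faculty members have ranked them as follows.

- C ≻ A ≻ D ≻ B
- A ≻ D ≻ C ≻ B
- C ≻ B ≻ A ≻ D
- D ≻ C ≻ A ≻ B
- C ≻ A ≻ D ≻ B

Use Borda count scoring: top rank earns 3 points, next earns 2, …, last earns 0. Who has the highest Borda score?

C

Borda scores:
  A: 2 + 3 + 1 + 1 + 2 = 9
  B: 0 + 0 + 2 + 0 + 0 = 2
  C: 3 + 1 + 3 + 2 + 3 = 12
  D: 1 + 2 + 0 + 3 + 1 = 7
C has the highest total.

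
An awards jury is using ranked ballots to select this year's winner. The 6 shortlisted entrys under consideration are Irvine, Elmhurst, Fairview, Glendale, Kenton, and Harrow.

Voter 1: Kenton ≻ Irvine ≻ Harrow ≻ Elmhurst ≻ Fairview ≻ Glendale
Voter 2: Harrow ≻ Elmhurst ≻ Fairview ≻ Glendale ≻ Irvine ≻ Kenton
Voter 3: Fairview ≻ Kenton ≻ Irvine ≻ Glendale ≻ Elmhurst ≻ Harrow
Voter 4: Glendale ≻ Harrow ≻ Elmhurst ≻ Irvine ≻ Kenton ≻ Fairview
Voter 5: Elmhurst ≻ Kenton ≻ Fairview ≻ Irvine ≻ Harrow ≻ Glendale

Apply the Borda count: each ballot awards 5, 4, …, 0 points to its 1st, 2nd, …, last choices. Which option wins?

Borda scores:
  Irvine: 4 + 1 + 3 + 2 + 2 = 12
  Elmhurst: 2 + 4 + 1 + 3 + 5 = 15
  Fairview: 1 + 3 + 5 + 0 + 3 = 12
  Glendale: 0 + 2 + 2 + 5 + 0 = 9
  Kenton: 5 + 0 + 4 + 1 + 4 = 14
  Harrow: 3 + 5 + 0 + 4 + 1 = 13
Elmhurst has the highest total.

Elmhurst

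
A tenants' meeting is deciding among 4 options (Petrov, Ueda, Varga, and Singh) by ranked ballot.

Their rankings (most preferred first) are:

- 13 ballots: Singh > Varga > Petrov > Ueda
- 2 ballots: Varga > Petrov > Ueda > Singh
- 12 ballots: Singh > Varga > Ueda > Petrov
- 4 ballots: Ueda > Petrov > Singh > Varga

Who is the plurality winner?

Singh

First-place vote totals:
  Petrov: 0
  Ueda: 4
  Varga: 2
  Singh: 25
Singh has the most first-place votes.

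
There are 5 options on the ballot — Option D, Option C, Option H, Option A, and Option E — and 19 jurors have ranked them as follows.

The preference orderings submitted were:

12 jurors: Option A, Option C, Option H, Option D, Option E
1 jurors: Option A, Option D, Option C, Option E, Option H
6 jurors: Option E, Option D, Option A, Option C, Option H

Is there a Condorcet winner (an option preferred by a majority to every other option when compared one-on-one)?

Head-to-head results (19 voters total):
Option D vs Option C: Option C wins 12–7.
Option D vs Option H: Option H wins 12–7.
Option D vs Option A: Option A wins 13–6.
Option D vs Option E: Option D wins 13–6.
Option C vs Option H: Option C wins 19–0.
Option C vs Option A: Option A wins 19–0.
Option C vs Option E: Option C wins 13–6.
Option H vs Option A: Option A wins 19–0.
Option H vs Option E: Option H wins 12–7.
Option A vs Option E: Option A wins 13–6.
Option A beats each rival — Option D (13–6), Option C (19–0), Option H (19–0), Option E (13–6) — so Option A is the Condorcet winner.

Yes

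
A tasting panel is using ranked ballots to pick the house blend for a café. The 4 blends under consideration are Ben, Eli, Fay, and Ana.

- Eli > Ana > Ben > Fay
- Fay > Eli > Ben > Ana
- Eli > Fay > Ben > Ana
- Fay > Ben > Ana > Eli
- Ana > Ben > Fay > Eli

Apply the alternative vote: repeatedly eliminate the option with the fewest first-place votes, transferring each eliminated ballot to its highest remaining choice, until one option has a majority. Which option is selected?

Round 1: Eli 2, Fay 2, Ana 1, Ben 0. Ben has the fewest and is eliminated.
Round 2: Eli 2, Fay 2, Ana 1. Ana has the fewest and is eliminated.
Round 3: Fay 3, Eli 2. Fay has a majority.

Fay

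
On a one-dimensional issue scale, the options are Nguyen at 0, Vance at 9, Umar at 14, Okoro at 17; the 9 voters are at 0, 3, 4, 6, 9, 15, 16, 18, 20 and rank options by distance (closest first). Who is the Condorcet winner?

With single-peaked preferences on a line, the Condorcet winner is the candidate closest to the median voter.
The median voter (position 9) is closest to Vance at 9.
Check: Vance vs Nguyen — voters closer to Vance: 6 of 9.

Vance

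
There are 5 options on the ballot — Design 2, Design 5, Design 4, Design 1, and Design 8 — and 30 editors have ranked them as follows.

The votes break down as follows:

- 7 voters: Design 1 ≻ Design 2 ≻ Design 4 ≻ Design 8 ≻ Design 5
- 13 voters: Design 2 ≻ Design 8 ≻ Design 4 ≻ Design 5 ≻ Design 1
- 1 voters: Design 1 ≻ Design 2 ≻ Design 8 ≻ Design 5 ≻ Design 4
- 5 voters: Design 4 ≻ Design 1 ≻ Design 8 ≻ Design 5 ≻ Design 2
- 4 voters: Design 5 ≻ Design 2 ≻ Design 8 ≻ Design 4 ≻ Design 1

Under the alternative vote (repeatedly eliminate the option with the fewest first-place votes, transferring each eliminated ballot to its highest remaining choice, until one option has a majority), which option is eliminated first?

Round 1: Design 2 13, Design 1 8, Design 4 5, Design 5 4, Design 8 0. Design 8 has the fewest and is eliminated.
Round 2: Design 2 13, Design 1 8, Design 4 5, Design 5 4. Design 5 has the fewest and is eliminated.
Round 3: Design 2 17, Design 1 8, Design 4 5. Design 2 has a majority.

Design 8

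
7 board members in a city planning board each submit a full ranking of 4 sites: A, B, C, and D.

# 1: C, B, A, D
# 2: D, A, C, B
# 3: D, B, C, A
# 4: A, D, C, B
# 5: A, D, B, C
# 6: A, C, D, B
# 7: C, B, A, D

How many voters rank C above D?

3

Ballots ranking C above D: 3.
Ballots ranking D above C: 4.
So 3 of 7 voters prefer C to D.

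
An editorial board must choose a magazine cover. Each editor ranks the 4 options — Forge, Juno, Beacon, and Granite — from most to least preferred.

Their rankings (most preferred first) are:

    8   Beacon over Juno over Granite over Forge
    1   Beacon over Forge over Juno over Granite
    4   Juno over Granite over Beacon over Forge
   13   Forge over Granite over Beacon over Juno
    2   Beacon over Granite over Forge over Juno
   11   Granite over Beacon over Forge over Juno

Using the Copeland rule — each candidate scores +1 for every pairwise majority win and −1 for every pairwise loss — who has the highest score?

Pairwise results:
  Forge vs Juno: Forge wins 27–12.
  Forge vs Beacon: Beacon wins 26–13.
  Forge vs Granite: Granite wins 25–14.
  Juno vs Beacon: Beacon wins 35–4.
  Juno vs Granite: Granite wins 26–13.
  Beacon vs Granite: Granite wins 28–11.
Copeland scores (wins − losses):
  Forge: 1 − 2 = -1
  Juno: 0 − 3 = -3
  Beacon: 2 − 1 = 1
  Granite: 3 − 0 = 3
Granite has the best Copeland score.

Granite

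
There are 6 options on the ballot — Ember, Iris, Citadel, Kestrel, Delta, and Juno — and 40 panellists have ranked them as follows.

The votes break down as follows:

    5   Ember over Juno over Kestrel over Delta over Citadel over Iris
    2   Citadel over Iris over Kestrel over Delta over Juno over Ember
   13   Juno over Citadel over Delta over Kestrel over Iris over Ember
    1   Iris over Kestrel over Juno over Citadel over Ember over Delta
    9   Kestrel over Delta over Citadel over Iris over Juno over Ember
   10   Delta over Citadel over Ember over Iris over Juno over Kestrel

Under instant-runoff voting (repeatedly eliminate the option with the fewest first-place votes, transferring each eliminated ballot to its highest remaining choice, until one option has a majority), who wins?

Round 1: Juno 13, Delta 10, Kestrel 9, Ember 5, Citadel 2, Iris 1. Iris has the fewest and is eliminated.
Round 2: Juno 13, Kestrel 10, Delta 10, Ember 5, Citadel 2. Citadel has the fewest and is eliminated.
Round 3: Juno 13, Kestrel 12, Delta 10, Ember 5. Ember has the fewest and is eliminated.
Round 4: Juno 18, Kestrel 12, Delta 10. Delta has the fewest and is eliminated.
Round 5: Juno 28, Kestrel 12. Juno has a majority.

Juno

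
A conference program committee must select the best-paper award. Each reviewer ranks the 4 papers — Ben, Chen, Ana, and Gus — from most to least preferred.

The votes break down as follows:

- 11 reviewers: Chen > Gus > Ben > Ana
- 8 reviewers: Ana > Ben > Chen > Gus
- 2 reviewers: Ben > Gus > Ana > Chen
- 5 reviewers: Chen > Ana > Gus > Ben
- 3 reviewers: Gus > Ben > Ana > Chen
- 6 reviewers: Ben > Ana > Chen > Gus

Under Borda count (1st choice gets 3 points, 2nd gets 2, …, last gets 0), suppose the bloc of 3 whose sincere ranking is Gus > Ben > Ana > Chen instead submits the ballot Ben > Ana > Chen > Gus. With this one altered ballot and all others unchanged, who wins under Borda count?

Chen

Borda totals with the altered ballot: Ben 60, Chen 65, Ana 54, Gus 31.
The winner is unchanged: still Chen.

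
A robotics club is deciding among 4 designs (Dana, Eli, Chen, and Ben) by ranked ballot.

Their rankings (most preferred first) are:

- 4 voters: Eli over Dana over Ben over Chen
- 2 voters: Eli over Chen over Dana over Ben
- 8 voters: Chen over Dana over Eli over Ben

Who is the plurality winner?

Chen

First-place vote totals:
  Dana: 0
  Eli: 6
  Chen: 8
  Ben: 0
Chen has the most first-place votes.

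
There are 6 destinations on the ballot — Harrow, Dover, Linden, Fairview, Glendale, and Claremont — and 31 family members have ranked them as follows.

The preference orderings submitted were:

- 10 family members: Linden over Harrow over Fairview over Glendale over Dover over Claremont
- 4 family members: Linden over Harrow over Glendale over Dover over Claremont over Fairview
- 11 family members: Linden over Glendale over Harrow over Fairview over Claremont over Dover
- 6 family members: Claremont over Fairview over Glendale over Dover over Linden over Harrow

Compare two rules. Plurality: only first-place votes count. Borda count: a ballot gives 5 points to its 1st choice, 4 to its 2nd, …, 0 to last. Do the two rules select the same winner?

Yes

Plurality first-place counts: Harrow 0, Dover 0, Linden 25, Fairview 0, Glendale 0, Claremont 6 → Linden.
Borda totals: Harrow 89, Dover 30, Linden 131, Fairview 76, Glendale 94, Claremont 45 → Linden.
The two rules agree on Linden.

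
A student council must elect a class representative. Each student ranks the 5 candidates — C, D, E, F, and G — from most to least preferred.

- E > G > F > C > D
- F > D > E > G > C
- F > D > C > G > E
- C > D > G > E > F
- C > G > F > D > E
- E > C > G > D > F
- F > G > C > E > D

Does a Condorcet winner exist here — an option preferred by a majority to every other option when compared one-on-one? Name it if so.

None — there is no Condorcet winner

Head-to-head results (7 voters total):
C vs D: C wins 5–2.
C vs E: C wins 4–3.
C vs F: F wins 4–3.
C vs G: C wins 4–3.
D vs E: D wins 4–3.
D vs F: F wins 5–2.
D vs G: G wins 4–3.
E vs F: F wins 4–3.
E vs G: G wins 4–3.
F vs G: G wins 4–3.
No candidate beats all others: C beats G beats F beats C, a majority cycle.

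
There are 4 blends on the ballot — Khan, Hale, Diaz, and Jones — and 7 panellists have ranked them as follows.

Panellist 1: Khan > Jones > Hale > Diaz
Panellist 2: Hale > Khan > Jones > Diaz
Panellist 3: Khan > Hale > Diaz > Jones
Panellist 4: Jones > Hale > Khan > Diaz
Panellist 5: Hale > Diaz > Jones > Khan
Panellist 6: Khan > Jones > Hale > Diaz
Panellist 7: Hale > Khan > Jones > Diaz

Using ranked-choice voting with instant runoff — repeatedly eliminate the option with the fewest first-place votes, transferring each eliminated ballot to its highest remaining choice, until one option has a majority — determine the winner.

Round 1: Khan 3, Hale 3, Jones 1, Diaz 0. Diaz has the fewest and is eliminated.
Round 2: Khan 3, Hale 3, Jones 1. Jones has the fewest and is eliminated.
Round 3: Hale 4, Khan 3. Hale has a majority.

Hale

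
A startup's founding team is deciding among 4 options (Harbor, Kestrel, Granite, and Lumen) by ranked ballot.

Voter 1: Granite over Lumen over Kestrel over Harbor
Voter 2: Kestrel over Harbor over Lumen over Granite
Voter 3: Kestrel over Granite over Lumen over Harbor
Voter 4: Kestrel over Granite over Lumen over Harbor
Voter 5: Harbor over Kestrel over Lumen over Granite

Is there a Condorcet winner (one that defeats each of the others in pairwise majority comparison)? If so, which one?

Kestrel

Head-to-head results (5 voters total):
Harbor vs Kestrel: Kestrel wins 4–1.
Harbor vs Granite: Granite wins 3–2.
Harbor vs Lumen: Lumen wins 3–2.
Kestrel vs Granite: Kestrel wins 4–1.
Kestrel vs Lumen: Kestrel wins 4–1.
Granite vs Lumen: Granite wins 3–2.
Kestrel beats each rival — Harbor (4–1), Granite (4–1), Lumen (4–1) — so Kestrel is the Condorcet winner.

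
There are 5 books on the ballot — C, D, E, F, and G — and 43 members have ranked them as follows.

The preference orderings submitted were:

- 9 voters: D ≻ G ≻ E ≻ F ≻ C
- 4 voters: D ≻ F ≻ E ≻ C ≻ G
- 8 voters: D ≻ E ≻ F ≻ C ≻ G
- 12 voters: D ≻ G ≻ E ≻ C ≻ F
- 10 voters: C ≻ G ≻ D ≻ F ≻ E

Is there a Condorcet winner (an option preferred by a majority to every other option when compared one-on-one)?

Head-to-head results (43 voters total):
C vs D: D wins 33–10.
C vs E: E wins 33–10.
C vs F: C wins 22–21.
C vs G: C wins 22–21.
D vs E: D wins 43–0.
D vs F: D wins 43–0.
D vs G: D wins 33–10.
E vs F: E wins 29–14.
E vs G: G wins 31–12.
F vs G: G wins 31–12.
D beats each rival — C (33–10), E (43–0), F (43–0), G (33–10) — so D is the Condorcet winner.

Yes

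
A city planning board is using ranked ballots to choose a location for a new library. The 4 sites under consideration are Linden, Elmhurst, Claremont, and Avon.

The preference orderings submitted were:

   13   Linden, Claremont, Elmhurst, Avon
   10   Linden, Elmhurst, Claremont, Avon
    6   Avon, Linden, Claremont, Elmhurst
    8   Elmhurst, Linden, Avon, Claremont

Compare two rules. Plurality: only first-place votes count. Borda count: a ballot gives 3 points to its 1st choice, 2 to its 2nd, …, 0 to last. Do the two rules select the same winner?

Plurality first-place counts: Linden 23, Elmhurst 8, Claremont 0, Avon 6 → Linden.
Borda totals: Linden 97, Elmhurst 57, Claremont 42, Avon 26 → Linden.
The two rules agree on Linden.

Yes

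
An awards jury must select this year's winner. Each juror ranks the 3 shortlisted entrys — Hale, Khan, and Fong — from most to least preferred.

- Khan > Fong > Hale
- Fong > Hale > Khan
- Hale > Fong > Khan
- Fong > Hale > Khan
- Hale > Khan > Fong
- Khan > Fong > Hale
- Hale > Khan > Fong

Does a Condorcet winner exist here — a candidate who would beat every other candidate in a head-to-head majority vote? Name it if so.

Head-to-head results (7 voters total):
Hale vs Khan: Hale wins 5–2.
Hale vs Fong: Fong wins 4–3.
Khan vs Fong: Khan wins 4–3.
No candidate beats all others: Hale beats Khan beats Fong beats Hale, a majority cycle.

None — there is no Condorcet winner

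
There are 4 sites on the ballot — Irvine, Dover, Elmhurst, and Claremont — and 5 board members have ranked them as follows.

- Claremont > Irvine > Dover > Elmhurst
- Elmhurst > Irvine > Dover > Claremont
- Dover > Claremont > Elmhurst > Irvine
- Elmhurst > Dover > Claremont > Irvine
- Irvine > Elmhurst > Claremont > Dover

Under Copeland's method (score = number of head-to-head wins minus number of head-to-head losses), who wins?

Elmhurst

Pairwise results:
  Irvine vs Dover: Irvine wins 3–2.
  Irvine vs Elmhurst: Elmhurst wins 3–2.
  Irvine vs Claremont: Claremont wins 3–2.
  Dover vs Elmhurst: Elmhurst wins 3–2.
  Dover vs Claremont: Dover wins 3–2.
  Elmhurst vs Claremont: Elmhurst wins 3–2.
Copeland scores (wins − losses):
  Irvine: 1 − 2 = -1
  Dover: 1 − 2 = -1
  Elmhurst: 3 − 0 = 3
  Claremont: 1 − 2 = -1
Elmhurst has the best Copeland score.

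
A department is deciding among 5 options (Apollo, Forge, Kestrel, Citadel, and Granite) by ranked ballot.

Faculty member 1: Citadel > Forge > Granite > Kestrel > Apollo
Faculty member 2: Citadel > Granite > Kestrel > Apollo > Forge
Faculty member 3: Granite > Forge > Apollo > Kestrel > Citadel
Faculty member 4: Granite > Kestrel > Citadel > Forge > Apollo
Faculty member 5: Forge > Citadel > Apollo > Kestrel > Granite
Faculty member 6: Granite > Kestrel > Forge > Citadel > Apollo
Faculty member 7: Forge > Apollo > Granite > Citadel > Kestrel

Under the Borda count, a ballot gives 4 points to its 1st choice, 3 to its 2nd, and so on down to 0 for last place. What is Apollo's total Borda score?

8

Borda scores:
  Apollo: 0 + 1 + 2 + 0 + 2 + 0 + 3 = 8
  Forge: 3 + 0 + 3 + 1 + 4 + 2 + 4 = 17
  Kestrel: 1 + 2 + 1 + 3 + 1 + 3 + 0 = 11
  Citadel: 4 + 4 + 0 + 2 + 3 + 1 + 1 = 15
  Granite: 2 + 3 + 4 + 4 + 0 + 4 + 2 = 19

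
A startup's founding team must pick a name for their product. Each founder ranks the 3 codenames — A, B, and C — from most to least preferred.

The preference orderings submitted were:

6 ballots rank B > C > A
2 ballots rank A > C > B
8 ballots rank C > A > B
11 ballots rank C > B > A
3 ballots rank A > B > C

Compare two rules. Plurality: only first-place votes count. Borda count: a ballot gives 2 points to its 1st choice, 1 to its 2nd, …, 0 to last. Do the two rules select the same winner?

Yes

Plurality first-place counts: A 5, B 6, C 19 → C.
Borda totals: A 18, B 26, C 46 → C.
The two rules agree on C.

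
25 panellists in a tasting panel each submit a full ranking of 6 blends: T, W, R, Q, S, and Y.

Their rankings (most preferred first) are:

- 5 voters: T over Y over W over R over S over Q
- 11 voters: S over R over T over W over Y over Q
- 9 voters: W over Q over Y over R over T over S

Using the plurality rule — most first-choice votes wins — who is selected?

First-place vote totals:
  T: 5
  W: 9
  R: 0
  Q: 0
  S: 11
  Y: 0
S has the most first-place votes.

S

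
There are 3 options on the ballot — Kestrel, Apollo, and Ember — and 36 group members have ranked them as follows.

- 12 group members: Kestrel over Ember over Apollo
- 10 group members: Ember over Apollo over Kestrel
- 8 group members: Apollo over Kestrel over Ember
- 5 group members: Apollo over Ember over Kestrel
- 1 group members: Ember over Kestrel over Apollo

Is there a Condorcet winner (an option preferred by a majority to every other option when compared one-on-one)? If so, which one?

No Condorcet winner

Head-to-head results (36 voters total):
Kestrel vs Apollo: Apollo wins 23–13.
Kestrel vs Ember: Kestrel wins 20–16.
Apollo vs Ember: Ember wins 23–13.
No candidate beats all others: Kestrel beats Ember beats Apollo beats Kestrel, a majority cycle.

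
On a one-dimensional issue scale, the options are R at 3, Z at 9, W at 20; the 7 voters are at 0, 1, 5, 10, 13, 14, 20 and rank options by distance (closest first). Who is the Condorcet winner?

Z

With single-peaked preferences on a line, the Condorcet winner is the candidate closest to the median voter.
The median voter (position 10) is closest to Z at 9.
Check: Z vs R — voters closer to Z: 4 of 7.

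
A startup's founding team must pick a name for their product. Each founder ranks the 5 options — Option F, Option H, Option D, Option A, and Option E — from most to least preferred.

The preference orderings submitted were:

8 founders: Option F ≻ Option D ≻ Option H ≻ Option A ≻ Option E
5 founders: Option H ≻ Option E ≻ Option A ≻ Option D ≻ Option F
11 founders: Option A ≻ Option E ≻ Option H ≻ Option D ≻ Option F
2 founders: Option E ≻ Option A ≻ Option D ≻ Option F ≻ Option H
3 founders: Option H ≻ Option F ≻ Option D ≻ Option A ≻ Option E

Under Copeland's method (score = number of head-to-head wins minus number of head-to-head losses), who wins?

Option H

Pairwise results:
  Option F vs Option H: Option H wins 19–10.
  Option F vs Option D: Option D wins 18–11.
  Option F vs Option A: Option A wins 18–11.
  Option F vs Option E: Option E wins 18–11.
  Option H vs Option D: Option H wins 19–10.
  Option H vs Option A: Option H wins 16–13.
  Option H vs Option E: Option H wins 16–13.
  Option D vs Option A: Option A wins 18–11.
  Option D vs Option E: Option E wins 18–11.
  Option A vs Option E: Option A wins 22–7.
Copeland scores (wins − losses):
  Option F: 0 − 4 = -4
  Option H: 4 − 0 = 4
  Option D: 1 − 3 = -2
  Option A: 3 − 1 = 2
  Option E: 2 − 2 = 0
Option H has the best Copeland score.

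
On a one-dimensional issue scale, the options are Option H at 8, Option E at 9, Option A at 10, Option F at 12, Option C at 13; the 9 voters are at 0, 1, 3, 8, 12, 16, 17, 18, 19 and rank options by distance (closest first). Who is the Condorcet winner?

Option F

With single-peaked preferences on a line, the Condorcet winner is the candidate closest to the median voter.
The median voter (position 12) is closest to Option F at 12.
Check: Option F vs Option C — voters closer to Option F: 5 of 9.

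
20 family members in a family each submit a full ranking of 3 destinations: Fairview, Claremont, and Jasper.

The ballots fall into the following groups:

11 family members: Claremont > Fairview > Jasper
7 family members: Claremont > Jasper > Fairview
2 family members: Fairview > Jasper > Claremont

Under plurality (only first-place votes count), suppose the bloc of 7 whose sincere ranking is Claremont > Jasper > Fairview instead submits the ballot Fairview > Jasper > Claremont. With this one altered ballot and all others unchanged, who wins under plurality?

First-place totals with the altered ballot: Fairview 9, Claremont 11, Jasper 0.
The winner is unchanged: still Claremont.

Claremont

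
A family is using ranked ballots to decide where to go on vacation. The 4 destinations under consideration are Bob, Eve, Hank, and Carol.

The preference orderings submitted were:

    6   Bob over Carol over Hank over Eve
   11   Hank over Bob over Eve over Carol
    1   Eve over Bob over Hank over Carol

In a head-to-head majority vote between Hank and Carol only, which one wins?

Hank

Ballots ranking Hank above Carol: 11+1 = 12.
Ballots ranking Carol above Hank: 6.
Hank wins the head-to-head, 12–6.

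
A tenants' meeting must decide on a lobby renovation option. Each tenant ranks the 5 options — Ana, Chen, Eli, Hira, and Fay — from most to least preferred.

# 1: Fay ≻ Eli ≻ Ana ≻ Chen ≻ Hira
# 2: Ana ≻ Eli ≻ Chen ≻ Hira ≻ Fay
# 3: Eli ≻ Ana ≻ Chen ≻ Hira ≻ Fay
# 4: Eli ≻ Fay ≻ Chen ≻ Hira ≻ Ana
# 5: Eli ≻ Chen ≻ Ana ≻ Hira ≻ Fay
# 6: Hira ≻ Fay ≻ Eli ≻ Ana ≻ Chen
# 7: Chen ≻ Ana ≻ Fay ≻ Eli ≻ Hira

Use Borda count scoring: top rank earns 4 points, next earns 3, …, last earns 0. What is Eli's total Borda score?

21

Borda scores:
  Ana: 2 + 4 + 3 + 0 + 2 + 1 + 3 = 15
  Chen: 1 + 2 + 2 + 2 + 3 + 0 + 4 = 14
  Eli: 3 + 3 + 4 + 4 + 4 + 2 + 1 = 21
  Hira: 0 + 1 + 1 + 1 + 1 + 4 + 0 = 8
  Fay: 4 + 0 + 0 + 3 + 0 + 3 + 2 = 12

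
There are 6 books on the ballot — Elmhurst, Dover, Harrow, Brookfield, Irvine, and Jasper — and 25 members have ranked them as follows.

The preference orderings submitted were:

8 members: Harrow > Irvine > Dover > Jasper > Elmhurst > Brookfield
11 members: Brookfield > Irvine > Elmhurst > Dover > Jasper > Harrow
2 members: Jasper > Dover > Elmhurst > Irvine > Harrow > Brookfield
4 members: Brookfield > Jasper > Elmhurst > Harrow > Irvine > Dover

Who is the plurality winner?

Brookfield

First-place vote totals:
  Elmhurst: 0
  Dover: 0
  Harrow: 8
  Brookfield: 15
  Irvine: 0
  Jasper: 2
Brookfield has the most first-place votes.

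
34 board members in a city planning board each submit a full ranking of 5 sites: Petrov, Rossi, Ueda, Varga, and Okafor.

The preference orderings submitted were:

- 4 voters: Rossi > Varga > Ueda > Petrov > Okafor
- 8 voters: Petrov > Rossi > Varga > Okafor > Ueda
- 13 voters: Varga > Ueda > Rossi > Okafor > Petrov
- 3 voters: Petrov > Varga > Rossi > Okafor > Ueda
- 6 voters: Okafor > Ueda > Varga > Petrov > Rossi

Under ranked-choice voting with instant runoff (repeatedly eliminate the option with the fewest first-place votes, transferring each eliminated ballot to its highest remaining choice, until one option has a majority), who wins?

Varga

Round 1: Varga 13, Petrov 11, Okafor 6, Rossi 4, Ueda 0. Ueda has the fewest and is eliminated.
Round 2: Varga 13, Petrov 11, Okafor 6, Rossi 4. Rossi has the fewest and is eliminated.
Round 3: Varga 17, Petrov 11, Okafor 6. Okafor has the fewest and is eliminated.
Round 4: Varga 23, Petrov 11. Varga has a majority.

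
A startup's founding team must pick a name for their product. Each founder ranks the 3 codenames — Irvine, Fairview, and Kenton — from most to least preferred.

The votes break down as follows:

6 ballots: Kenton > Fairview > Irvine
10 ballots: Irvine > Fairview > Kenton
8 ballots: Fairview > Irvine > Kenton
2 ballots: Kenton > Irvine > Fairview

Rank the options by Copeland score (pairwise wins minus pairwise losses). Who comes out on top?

Fairview

Pairwise results:
  Irvine vs Fairview: Fairview wins 14–12.
  Irvine vs Kenton: Irvine wins 18–8.
  Fairview vs Kenton: Fairview wins 18–8.
Copeland scores (wins − losses):
  Irvine: 1 − 1 = 0
  Fairview: 2 − 0 = 2
  Kenton: 0 − 2 = -2
Fairview has the best Copeland score.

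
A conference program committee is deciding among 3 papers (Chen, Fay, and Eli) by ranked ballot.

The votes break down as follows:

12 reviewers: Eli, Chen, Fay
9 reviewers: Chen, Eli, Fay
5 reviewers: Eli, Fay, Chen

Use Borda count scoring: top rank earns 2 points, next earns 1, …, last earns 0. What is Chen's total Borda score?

Borda scores:
  Chen: 12·1 + 9·2 + 5·0 = 30
  Fay: 12·0 + 9·0 + 5·1 = 5
  Eli: 12·2 + 9·1 + 5·2 = 43

30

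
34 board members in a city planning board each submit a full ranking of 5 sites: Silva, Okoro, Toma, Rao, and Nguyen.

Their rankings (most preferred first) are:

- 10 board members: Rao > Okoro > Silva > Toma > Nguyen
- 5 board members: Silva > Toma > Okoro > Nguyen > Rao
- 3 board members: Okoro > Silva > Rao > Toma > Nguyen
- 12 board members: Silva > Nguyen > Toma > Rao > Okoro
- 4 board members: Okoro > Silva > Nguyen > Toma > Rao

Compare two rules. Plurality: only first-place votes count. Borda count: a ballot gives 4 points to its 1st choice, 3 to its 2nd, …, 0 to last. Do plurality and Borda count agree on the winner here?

Plurality first-place counts: Silva 17, Okoro 7, Toma 0, Rao 10, Nguyen 0 → Silva.
Borda totals: Silva 109, Okoro 68, Toma 56, Rao 58, Nguyen 49 → Silva.
The two rules agree on Silva.

Yes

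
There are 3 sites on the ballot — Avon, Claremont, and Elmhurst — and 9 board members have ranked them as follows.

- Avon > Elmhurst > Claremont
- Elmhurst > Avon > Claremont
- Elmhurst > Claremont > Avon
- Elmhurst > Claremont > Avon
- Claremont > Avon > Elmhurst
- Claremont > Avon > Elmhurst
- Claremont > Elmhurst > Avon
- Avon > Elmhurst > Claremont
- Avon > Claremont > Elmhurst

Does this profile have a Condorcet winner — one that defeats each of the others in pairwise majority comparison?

Head-to-head results (9 voters total):
Avon vs Claremont: Claremont wins 5–4.
Avon vs Elmhurst: Avon wins 5–4.
Claremont vs Elmhurst: Elmhurst wins 5–4.
No candidate beats all others: Avon beats Elmhurst beats Claremont beats Avon, a majority cycle.

No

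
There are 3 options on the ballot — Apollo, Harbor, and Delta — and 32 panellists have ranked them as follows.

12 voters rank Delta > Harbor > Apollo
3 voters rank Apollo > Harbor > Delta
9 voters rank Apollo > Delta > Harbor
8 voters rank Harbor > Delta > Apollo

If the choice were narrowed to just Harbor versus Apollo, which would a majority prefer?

Harbor

Ballots ranking Harbor above Apollo: 12+8 = 20.
Ballots ranking Apollo above Harbor: 3+9 = 12.
Harbor wins the head-to-head, 20–12.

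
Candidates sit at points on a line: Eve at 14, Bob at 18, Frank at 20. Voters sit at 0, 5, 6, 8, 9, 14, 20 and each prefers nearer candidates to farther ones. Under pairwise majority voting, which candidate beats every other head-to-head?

With single-peaked preferences on a line, the Condorcet winner is the candidate closest to the median voter.
The median voter (position 8) is closest to Eve at 14.
Check: Eve vs Frank — voters closer to Eve: 6 of 7.

Eve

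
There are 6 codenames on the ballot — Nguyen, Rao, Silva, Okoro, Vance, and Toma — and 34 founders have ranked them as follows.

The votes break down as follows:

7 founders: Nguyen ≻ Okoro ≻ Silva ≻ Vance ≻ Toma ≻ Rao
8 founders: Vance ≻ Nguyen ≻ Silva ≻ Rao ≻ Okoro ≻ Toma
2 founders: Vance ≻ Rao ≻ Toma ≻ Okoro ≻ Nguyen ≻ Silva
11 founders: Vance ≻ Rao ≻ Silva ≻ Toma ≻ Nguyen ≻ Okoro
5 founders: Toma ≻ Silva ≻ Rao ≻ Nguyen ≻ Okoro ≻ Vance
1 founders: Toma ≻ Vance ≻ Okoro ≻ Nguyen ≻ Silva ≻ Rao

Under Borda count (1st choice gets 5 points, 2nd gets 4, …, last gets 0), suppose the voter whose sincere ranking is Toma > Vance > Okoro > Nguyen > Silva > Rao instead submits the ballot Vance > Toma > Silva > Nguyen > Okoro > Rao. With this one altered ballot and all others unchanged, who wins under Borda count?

Vance

Borda totals with the altered ballot: Nguyen 92, Rao 83, Silva 101, Okoro 46, Vance 124, Toma 64.
The winner is unchanged: still Vance.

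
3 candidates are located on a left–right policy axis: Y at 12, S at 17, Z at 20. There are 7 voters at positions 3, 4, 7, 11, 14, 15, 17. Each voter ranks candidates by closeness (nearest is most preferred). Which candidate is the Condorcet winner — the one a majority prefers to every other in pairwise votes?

With single-peaked preferences on a line, the Condorcet winner is the candidate closest to the median voter.
The median voter (position 11) is closest to Y at 12.
Check: Y vs S — voters closer to Y: 5 of 7.

Y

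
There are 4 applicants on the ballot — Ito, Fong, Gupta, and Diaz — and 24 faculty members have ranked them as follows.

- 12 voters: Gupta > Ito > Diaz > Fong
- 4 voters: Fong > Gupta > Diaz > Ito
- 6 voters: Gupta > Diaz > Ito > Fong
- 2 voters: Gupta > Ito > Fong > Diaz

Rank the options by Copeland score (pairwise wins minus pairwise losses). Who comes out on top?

Pairwise results:
  Ito vs Fong: Ito wins 20–4.
  Ito vs Gupta: Gupta wins 24–0.
  Ito vs Diaz: Ito wins 14–10.
  Fong vs Gupta: Gupta wins 20–4.
  Fong vs Diaz: Diaz wins 18–6.
  Gupta vs Diaz: Gupta wins 24–0.
Copeland scores (wins − losses):
  Ito: 2 − 1 = 1
  Fong: 0 − 3 = -3
  Gupta: 3 − 0 = 3
  Diaz: 1 − 2 = -1
Gupta has the best Copeland score.

Gupta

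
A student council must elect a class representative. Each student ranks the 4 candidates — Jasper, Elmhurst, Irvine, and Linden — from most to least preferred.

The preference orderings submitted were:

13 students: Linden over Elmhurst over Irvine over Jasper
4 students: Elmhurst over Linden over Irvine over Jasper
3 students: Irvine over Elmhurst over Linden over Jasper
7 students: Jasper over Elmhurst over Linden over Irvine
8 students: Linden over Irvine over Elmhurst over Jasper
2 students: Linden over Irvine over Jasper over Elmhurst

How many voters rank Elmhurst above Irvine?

24

Ballots ranking Elmhurst above Irvine: 13+4+7 = 24.
Ballots ranking Irvine above Elmhurst: 3+8+2 = 13.
So 24 of 37 voters prefer Elmhurst to Irvine.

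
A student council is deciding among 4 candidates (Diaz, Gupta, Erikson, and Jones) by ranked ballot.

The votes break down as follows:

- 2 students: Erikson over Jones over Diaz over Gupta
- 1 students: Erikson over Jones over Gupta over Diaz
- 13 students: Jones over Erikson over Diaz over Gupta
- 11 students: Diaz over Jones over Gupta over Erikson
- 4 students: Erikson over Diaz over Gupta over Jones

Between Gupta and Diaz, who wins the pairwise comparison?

Ballots ranking Gupta above Diaz: 1.
Ballots ranking Diaz above Gupta: 2+13+11+4 = 30.
Diaz wins the head-to-head, 30–1.

Diaz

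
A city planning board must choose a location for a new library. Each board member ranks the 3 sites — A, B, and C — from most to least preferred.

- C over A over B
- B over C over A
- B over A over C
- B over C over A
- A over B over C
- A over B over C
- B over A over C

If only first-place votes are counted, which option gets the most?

First-place vote totals:
  A: 2
  B: 4
  C: 1
B has the most first-place votes.

B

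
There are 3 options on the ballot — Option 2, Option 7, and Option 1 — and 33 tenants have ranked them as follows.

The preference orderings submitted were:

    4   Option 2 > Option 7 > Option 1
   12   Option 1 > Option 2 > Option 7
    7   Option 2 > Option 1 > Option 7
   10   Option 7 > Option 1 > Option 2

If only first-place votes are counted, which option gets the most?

First-place vote totals:
  Option 2: 11
  Option 7: 10
  Option 1: 12
Option 1 has the most first-place votes.

Option 1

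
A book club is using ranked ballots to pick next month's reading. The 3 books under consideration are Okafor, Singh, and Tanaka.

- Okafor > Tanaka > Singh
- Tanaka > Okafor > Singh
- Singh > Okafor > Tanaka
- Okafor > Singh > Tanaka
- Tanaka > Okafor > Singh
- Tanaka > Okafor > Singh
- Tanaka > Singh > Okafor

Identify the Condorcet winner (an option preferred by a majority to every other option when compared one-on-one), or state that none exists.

Tanaka

Head-to-head results (7 voters total):
Okafor vs Singh: Okafor wins 5–2.
Okafor vs Tanaka: Tanaka wins 4–3.
Singh vs Tanaka: Tanaka wins 5–2.
Tanaka beats each rival — Okafor (4–3), Singh (5–2) — so Tanaka is the Condorcet winner.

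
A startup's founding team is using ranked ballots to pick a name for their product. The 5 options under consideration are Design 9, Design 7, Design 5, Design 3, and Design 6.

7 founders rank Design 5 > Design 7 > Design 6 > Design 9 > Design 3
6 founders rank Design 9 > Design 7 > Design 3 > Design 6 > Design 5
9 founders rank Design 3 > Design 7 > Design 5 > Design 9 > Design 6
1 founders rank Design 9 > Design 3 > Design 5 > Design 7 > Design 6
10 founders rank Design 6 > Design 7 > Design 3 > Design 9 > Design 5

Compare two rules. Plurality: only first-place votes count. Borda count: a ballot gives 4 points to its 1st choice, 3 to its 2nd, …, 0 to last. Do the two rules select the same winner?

No

Plurality first-place counts: Design 9 7, Design 7 0, Design 5 7, Design 3 9, Design 6 10 → Design 6.
Borda totals: Design 9 54, Design 7 97, Design 5 48, Design 3 71, Design 6 60 → Design 7.
The two rules disagree: plurality picks Design 6, Borda picks Design 7.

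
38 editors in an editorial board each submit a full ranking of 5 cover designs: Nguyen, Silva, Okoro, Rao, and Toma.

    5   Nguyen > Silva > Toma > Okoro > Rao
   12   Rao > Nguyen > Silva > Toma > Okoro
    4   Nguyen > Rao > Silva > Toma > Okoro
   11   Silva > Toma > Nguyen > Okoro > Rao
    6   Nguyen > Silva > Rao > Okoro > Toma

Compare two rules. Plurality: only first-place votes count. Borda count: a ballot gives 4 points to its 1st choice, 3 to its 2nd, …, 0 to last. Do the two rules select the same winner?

Yes

Plurality first-place counts: Nguyen 15, Silva 11, Okoro 0, Rao 12, Toma 0 → Nguyen.
Borda totals: Nguyen 118, Silva 109, Okoro 22, Rao 72, Toma 59 → Nguyen.
The two rules agree on Nguyen.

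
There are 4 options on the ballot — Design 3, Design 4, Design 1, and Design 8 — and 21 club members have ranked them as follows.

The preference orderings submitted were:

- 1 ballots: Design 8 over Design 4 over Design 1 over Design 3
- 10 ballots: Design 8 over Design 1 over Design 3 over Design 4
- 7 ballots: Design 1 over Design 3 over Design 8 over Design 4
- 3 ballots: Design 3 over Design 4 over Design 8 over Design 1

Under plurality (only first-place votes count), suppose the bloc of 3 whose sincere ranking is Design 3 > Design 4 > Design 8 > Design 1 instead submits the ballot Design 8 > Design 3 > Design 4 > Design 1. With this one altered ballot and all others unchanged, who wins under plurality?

First-place totals with the altered ballot: Design 3 0, Design 4 0, Design 1 7, Design 8 14.
The winner is unchanged: still Design 8.

Design 8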